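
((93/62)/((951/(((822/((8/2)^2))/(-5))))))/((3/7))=-959/25360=-0.04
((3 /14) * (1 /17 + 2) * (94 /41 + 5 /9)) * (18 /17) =15765 /11849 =1.33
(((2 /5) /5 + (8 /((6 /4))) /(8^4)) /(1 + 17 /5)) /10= 1561 /844800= 0.00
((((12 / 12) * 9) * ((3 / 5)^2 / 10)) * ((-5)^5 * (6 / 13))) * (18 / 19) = -109350 / 247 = -442.71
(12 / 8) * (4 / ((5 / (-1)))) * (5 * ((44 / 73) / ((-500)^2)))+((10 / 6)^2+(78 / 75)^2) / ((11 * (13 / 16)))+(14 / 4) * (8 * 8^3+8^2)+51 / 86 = 919140348008836 / 63123328125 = 14561.02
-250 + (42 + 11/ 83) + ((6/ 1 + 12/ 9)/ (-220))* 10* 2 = -51925/ 249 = -208.53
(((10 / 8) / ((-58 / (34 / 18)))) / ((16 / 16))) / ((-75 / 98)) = 833 / 15660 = 0.05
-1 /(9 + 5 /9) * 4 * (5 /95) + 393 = 321063 /817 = 392.98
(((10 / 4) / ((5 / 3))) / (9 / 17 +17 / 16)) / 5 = 408 / 2165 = 0.19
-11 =-11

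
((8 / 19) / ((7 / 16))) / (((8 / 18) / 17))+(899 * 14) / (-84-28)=-80399 / 1064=-75.56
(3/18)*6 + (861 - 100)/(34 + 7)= 802/41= 19.56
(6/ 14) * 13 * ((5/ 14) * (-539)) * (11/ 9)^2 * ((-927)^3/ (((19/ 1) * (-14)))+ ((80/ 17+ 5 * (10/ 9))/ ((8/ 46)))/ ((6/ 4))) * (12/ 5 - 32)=234088847900690497/ 1648269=142021021993.80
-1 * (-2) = 2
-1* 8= -8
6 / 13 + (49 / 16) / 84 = 1243 / 2496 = 0.50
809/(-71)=-809/71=-11.39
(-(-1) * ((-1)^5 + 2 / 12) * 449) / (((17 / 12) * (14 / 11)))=-24695 / 119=-207.52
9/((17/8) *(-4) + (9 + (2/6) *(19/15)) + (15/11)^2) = 98010/30293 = 3.24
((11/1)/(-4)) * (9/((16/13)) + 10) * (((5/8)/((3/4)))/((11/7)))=-9695/384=-25.25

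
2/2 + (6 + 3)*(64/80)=41/5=8.20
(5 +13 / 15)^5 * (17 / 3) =89714425856 / 2278125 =39380.82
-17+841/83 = -570/83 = -6.87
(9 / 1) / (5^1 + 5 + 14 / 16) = 24 / 29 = 0.83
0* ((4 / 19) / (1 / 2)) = 0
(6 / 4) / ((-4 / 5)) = -15 / 8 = -1.88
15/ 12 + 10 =45/ 4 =11.25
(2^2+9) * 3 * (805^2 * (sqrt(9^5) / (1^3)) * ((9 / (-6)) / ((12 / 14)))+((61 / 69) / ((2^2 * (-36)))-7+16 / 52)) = -35595166498525 / 3312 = -10747332879.99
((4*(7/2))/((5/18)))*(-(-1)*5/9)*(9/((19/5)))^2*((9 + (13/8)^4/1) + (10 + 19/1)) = 2611162575/369664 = 7063.61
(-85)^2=7225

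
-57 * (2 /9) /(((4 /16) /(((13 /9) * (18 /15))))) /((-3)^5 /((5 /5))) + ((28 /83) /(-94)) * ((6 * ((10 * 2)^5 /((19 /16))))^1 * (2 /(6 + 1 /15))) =-201550112062256 /10536386445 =-19128.96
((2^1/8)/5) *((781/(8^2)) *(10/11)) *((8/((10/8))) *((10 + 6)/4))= 71/5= 14.20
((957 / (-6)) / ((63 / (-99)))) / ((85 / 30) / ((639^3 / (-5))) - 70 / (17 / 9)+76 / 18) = -46693466699121 / 6117288837443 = -7.63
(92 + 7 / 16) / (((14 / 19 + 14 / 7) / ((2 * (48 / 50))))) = 84303 / 1300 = 64.85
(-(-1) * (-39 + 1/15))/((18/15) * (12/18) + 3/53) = -30952/681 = -45.45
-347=-347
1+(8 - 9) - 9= -9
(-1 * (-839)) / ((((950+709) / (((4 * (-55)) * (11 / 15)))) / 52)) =-21115952 / 4977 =-4242.71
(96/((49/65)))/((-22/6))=-18720/539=-34.73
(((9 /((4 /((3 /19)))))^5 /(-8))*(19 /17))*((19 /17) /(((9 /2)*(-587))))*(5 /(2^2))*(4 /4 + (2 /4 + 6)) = 119574225 /38128233250816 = 0.00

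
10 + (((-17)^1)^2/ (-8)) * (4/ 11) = -69/ 22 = -3.14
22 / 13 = 1.69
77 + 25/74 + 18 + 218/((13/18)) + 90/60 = 191767/481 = 398.68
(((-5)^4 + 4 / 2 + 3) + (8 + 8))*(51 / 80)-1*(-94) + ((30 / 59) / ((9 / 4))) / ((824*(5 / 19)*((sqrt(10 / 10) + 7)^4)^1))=188860325471 / 373370880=505.83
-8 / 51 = -0.16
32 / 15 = 2.13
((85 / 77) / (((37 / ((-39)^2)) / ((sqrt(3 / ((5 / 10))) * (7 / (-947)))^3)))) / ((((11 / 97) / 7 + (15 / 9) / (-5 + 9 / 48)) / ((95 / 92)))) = 282902481225 * sqrt(6) / 822473206881874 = 0.00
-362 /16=-22.62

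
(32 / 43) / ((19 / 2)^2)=128 / 15523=0.01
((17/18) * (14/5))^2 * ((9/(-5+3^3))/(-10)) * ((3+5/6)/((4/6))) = -325703/198000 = -1.64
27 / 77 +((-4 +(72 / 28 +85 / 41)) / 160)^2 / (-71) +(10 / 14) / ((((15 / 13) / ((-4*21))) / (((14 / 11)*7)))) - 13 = -31350945010387 / 65874113536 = -475.92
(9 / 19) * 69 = 621 / 19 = 32.68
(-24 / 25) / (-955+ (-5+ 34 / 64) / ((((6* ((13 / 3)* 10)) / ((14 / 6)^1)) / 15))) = 3072 / 3057925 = 0.00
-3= -3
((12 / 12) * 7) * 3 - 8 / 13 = 265 / 13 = 20.38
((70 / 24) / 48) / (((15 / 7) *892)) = 49 / 1541376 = 0.00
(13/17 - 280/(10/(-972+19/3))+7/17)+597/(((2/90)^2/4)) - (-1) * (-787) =247959595/51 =4861952.84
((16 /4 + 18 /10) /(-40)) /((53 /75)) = -0.21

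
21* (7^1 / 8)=147 / 8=18.38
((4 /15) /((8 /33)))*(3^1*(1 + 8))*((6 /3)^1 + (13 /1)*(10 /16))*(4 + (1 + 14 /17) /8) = 2766555 /2176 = 1271.39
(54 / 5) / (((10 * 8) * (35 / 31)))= 837 / 7000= 0.12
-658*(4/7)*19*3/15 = -1428.80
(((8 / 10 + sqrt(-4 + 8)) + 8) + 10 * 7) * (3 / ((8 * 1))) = 303 / 10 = 30.30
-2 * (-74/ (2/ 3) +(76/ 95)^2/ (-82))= 227566/ 1025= 222.02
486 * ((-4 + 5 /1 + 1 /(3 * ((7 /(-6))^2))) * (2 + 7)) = 266814 /49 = 5445.18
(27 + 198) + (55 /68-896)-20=-46933 /68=-690.19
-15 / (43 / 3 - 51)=9 / 22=0.41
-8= -8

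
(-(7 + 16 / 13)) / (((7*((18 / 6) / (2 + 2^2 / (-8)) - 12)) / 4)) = 0.47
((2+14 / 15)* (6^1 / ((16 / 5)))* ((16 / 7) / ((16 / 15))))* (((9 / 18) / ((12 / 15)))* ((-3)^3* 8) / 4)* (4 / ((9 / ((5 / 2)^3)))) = -309375 / 112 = -2762.28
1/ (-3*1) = -1/ 3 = -0.33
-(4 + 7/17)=-75/17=-4.41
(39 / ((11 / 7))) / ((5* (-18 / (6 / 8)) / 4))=-91 / 110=-0.83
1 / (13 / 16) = 16 / 13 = 1.23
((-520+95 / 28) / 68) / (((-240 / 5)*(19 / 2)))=14465 / 868224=0.02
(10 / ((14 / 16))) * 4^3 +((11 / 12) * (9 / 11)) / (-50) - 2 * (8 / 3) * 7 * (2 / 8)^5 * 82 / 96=1179573583 / 1612800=731.38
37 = 37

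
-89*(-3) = 267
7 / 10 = 0.70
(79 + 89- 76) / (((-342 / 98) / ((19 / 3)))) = -4508 / 27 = -166.96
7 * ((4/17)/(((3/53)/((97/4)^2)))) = 17111.47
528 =528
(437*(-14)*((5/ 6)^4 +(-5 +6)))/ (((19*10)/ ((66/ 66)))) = -309281/ 6480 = -47.73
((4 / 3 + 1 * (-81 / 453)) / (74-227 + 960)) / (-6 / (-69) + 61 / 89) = 1070581 / 577967751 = 0.00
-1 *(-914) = 914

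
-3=-3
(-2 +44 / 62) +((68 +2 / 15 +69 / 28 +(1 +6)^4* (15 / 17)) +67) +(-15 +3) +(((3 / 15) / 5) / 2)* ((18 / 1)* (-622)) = 2234335121 / 1106700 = 2018.92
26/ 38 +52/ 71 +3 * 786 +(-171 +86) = 3068188/ 1349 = 2274.42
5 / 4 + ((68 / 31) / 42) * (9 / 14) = 7799 / 6076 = 1.28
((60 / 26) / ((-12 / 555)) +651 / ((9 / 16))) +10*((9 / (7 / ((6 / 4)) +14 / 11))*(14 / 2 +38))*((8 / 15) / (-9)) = 3860963 / 3822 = 1010.19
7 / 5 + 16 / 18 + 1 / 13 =1384 / 585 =2.37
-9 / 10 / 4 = -9 / 40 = -0.22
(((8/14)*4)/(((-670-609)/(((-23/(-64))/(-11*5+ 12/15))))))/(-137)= -115/1329592124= -0.00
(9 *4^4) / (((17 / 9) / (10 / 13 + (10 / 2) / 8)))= 375840 / 221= 1700.63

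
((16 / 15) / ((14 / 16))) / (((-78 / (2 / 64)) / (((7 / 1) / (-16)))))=1 / 4680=0.00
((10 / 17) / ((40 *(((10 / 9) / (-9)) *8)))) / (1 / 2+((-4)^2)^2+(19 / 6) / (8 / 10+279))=-339957 / 5856584320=-0.00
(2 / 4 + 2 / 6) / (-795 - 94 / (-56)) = -0.00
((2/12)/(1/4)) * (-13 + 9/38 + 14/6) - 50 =-9739/171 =-56.95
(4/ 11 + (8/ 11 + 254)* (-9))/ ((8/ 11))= -12607/ 4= -3151.75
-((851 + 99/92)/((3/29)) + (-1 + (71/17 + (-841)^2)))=-3357224119/4692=-715520.91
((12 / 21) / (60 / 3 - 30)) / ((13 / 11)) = -22 / 455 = -0.05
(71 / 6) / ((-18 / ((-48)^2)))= -4544 / 3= -1514.67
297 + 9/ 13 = 3870/ 13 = 297.69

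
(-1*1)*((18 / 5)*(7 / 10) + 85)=-2188 / 25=-87.52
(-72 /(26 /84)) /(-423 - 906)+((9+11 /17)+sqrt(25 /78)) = 5 * sqrt(78) /78+961612 /97903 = 10.39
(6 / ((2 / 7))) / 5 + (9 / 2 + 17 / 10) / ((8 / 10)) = 239 / 20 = 11.95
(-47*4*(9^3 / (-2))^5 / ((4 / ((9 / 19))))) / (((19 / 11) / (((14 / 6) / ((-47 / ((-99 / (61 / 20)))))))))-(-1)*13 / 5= 117713107496815489709 / 880840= 133637331974950.60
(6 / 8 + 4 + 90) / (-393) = -0.24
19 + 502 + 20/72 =9383/18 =521.28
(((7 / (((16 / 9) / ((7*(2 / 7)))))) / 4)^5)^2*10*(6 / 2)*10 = 73869771891134313675 / 281474976710656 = 262438.15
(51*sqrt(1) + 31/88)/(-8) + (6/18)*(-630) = -152359/704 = -216.42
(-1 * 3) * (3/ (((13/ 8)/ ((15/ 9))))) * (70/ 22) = -4200/ 143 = -29.37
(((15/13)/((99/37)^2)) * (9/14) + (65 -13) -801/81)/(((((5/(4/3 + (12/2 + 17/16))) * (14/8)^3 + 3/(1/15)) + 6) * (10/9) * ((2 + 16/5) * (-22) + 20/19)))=-4928088197/796739169072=-0.01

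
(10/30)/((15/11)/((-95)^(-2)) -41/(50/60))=55/2022507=0.00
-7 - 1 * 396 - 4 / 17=-6855 / 17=-403.24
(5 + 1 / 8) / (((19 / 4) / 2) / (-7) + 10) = 287 / 541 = 0.53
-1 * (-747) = 747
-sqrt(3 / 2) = -sqrt(6) / 2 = -1.22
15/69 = 5/23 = 0.22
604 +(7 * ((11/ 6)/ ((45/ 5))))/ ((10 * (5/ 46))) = 817171/ 1350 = 605.31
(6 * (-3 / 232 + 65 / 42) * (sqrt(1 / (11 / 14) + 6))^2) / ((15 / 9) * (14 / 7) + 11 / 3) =149540 / 15631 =9.57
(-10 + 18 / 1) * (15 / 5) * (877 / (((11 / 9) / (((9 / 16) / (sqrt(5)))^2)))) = 1917999 / 1760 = 1089.77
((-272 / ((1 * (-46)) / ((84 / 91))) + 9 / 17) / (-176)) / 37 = -30435 / 33100496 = -0.00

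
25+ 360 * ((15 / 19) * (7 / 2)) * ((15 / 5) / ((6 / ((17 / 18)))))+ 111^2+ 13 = 243746 / 19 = 12828.74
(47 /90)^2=2209 /8100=0.27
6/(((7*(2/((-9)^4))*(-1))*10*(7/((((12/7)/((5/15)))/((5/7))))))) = -354294/1225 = -289.22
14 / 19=0.74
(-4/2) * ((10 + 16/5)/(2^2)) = -33/5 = -6.60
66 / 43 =1.53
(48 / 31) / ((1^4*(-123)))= -16 / 1271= -0.01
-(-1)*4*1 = 4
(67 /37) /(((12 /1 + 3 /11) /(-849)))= -208571 /1665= -125.27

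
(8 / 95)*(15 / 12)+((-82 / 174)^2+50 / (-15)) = -432293 / 143811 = -3.01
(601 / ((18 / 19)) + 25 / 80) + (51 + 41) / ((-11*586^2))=86309748271 / 135984816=634.70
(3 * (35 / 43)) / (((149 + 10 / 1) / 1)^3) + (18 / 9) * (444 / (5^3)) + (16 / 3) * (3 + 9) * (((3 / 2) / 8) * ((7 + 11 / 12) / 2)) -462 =-5868070764001 / 14403849750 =-407.40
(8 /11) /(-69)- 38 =-28850 /759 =-38.01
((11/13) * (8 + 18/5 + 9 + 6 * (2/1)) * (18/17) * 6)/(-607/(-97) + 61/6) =10245528/960245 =10.67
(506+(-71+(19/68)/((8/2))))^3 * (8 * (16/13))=127479494537863/157216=810855730.57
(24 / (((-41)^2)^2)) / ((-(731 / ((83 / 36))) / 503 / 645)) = -417490 / 48037937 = -0.01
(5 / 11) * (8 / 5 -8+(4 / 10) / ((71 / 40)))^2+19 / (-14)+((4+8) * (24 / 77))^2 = 29.96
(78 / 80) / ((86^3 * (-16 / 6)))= -117 / 203537920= -0.00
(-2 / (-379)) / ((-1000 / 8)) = -2 / 47375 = -0.00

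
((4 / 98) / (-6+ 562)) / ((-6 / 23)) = -0.00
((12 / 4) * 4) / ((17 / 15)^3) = 8.24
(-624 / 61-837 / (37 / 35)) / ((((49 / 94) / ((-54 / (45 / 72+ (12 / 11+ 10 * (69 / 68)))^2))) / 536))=11021687157802641408 / 34831929903337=316424.82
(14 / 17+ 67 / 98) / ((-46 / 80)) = -2.62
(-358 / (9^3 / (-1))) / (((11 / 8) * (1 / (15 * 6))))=28640 / 891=32.14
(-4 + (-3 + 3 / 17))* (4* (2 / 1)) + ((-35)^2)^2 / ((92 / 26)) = 331595437 / 782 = 424035.09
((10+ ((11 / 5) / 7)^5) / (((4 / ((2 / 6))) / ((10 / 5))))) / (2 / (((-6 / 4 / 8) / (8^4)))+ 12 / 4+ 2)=-525379801 / 13766718743750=-0.00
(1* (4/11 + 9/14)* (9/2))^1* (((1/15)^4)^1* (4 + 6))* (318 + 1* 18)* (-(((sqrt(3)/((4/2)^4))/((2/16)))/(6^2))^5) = -31* sqrt(3)/22170931200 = -0.00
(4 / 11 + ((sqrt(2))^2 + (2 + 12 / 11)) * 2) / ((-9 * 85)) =-116 / 8415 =-0.01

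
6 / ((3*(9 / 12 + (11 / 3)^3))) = 216 / 5405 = 0.04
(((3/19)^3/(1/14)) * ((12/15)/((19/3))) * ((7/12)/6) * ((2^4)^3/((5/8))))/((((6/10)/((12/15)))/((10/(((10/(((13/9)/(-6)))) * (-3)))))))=41746432/87966675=0.47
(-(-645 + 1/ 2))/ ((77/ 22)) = 184.14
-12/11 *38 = -456/11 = -41.45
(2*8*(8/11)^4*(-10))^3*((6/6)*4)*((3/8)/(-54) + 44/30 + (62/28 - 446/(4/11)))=86737119244588574310400/197720987733423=438684432.23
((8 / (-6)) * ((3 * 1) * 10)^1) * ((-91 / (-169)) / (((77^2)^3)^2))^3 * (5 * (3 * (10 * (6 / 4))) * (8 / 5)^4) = -294912 / 2625258343562519061059494281660535084626285132240268592005806974418095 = -0.00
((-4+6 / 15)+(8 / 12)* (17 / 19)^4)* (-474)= 979935592 / 651605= 1503.88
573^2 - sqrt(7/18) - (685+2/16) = 327643.25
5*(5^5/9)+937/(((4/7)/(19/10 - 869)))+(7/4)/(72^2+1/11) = -5830610094019/4105800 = -1420091.11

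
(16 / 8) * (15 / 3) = 10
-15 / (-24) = 5 / 8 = 0.62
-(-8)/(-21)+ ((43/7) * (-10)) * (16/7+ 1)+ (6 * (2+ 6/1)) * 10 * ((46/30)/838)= -12401098/61593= -201.34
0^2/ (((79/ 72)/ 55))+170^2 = 28900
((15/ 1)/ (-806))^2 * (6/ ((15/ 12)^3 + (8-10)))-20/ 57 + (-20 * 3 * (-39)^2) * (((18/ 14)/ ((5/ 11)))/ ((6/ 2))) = -5575853346968/ 64801191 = -86045.54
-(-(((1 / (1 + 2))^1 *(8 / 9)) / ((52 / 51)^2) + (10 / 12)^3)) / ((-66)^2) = 31529 / 159011424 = 0.00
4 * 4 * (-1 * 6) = -96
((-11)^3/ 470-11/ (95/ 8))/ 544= -33561/ 4857920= -0.01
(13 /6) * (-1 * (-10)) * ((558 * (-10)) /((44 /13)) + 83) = -1119430 /33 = -33922.12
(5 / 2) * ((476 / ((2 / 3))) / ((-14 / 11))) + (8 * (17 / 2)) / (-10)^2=-70091 / 50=-1401.82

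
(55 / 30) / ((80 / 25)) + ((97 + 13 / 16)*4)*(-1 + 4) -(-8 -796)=189919 / 96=1978.32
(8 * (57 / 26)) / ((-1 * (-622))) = 114 / 4043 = 0.03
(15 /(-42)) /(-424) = 5 /5936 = 0.00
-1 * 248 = -248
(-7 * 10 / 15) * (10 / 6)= -70 / 9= -7.78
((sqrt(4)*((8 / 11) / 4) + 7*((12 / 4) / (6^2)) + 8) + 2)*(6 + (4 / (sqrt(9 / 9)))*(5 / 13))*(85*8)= 24073700 / 429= 56115.85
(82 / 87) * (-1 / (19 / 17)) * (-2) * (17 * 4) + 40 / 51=1081656 / 9367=115.48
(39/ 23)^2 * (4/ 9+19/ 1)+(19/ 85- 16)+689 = 32785371/ 44965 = 729.13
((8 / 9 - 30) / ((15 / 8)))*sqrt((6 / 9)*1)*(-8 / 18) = 5.63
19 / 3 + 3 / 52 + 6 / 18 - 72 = -10183 / 156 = -65.28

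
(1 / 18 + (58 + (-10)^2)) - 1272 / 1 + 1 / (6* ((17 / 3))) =-170429 / 153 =-1113.92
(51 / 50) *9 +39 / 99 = 9.57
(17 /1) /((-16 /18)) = -153 /8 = -19.12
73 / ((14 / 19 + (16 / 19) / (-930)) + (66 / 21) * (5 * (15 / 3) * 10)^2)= 4514685 / 12148170514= 0.00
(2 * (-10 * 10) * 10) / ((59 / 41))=-82000 / 59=-1389.83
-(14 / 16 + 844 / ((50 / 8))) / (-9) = 9061 / 600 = 15.10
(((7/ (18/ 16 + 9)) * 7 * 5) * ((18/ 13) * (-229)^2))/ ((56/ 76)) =278986120/ 117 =2384496.75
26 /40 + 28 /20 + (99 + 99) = 4001 /20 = 200.05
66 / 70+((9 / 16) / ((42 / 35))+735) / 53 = 879693 / 59360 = 14.82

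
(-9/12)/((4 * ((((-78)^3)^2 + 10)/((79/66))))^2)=-6241/4712830525110642083700722688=-0.00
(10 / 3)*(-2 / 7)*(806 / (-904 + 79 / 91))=41912 / 49311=0.85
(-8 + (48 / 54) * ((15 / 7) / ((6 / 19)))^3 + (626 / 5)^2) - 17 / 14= 2460888949 / 154350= 15943.56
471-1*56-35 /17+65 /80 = 112541 /272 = 413.75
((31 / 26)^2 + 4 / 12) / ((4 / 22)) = 39149 / 4056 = 9.65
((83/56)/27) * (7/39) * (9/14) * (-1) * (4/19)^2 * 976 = -81008/295659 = -0.27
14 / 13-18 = -16.92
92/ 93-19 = -1675/ 93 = -18.01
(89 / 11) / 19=89 / 209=0.43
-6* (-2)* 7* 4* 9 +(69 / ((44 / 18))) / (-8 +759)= 49963149 / 16522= 3024.04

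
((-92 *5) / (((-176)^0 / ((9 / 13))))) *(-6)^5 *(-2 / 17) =-64385280 / 221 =-291336.11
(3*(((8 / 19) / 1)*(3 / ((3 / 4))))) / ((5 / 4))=384 / 95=4.04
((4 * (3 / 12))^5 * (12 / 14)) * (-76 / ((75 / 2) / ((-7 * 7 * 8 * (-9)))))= -153216 / 25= -6128.64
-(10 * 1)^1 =-10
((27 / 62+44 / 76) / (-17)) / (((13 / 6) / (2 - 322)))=1147200 / 130169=8.81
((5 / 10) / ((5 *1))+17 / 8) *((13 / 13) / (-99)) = -89 / 3960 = -0.02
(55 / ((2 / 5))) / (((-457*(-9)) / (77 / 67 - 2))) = -5225 / 183714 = -0.03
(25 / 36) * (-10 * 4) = -250 / 9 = -27.78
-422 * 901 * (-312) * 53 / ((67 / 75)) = 471551324400 / 67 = 7038079468.66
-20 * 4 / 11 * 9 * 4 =-2880 / 11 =-261.82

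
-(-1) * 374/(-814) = -17/37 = -0.46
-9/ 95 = -0.09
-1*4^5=-1024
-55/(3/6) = -110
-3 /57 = -1 /19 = -0.05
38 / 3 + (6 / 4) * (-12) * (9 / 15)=28 / 15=1.87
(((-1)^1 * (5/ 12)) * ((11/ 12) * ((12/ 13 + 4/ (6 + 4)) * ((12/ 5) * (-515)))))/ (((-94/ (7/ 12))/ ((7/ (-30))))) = 2387231/ 2639520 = 0.90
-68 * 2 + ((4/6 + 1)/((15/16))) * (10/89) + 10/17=-1841182/13617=-135.21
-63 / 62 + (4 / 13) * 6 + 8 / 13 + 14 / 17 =31089 / 13702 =2.27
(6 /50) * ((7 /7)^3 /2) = 3 /50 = 0.06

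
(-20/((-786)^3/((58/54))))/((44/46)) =3335/72109766916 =0.00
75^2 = 5625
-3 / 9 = -1 / 3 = -0.33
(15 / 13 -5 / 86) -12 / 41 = 36809 / 45838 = 0.80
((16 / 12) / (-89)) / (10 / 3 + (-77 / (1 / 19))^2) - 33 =-18858820633 / 571479413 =-33.00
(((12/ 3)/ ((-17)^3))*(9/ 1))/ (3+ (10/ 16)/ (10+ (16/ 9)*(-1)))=-7104/ 2982191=-0.00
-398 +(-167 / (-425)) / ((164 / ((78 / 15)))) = -69349329 / 174250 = -397.99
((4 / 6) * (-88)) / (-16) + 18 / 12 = 31 / 6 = 5.17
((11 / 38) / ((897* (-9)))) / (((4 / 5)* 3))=-55 / 3681288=-0.00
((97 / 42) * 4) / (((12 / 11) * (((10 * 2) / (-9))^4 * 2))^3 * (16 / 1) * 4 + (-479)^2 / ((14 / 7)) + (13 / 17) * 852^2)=30611442608873676 / 34163353150644112466351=0.00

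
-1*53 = -53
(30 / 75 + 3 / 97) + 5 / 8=1.06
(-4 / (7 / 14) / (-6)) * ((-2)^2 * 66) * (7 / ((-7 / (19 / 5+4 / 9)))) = -67232 / 45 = -1494.04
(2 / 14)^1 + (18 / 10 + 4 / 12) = 239 / 105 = 2.28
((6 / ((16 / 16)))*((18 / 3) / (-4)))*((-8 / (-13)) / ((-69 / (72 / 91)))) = 1728 / 27209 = 0.06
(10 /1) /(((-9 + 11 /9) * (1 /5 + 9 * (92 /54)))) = -135 /1631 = -0.08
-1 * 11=-11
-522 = -522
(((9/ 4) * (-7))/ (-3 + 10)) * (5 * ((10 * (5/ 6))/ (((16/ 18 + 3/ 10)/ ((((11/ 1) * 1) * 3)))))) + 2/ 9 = -5011447/ 1926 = -2602.00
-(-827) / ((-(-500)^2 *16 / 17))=-14059 / 4000000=-0.00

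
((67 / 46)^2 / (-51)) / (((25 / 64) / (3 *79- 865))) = 45105472 / 674475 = 66.87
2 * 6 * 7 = 84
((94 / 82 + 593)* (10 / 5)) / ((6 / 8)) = 64960 / 41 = 1584.39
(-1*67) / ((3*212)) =-67 / 636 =-0.11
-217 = -217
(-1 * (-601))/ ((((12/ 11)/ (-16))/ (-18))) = 158664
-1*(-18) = 18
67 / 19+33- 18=352 / 19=18.53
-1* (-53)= 53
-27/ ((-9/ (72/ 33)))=72/ 11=6.55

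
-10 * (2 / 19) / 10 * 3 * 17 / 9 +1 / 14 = -419 / 798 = -0.53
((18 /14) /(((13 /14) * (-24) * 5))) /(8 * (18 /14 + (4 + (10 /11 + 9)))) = -77 /811200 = -0.00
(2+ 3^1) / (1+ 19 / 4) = 20 / 23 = 0.87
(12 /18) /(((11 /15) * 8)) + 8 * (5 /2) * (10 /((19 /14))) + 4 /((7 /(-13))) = 819593 /5852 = 140.05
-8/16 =-1/2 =-0.50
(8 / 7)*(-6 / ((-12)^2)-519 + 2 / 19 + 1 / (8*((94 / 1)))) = -22243633 / 37506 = -593.07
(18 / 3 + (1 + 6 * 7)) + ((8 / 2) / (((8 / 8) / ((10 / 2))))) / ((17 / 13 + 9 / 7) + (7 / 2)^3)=1636509 / 33101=49.44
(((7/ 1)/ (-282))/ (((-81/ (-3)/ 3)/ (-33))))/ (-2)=-77/ 1692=-0.05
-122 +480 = 358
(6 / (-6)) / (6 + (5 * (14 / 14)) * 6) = -1 / 36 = -0.03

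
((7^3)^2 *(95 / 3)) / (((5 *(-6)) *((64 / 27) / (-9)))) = 60353937 / 128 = 471515.13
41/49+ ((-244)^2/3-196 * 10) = 2629267/147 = 17886.17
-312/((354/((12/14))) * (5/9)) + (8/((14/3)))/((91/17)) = -1.04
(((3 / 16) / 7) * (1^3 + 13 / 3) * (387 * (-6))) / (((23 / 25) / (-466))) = 27051300 / 161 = 168020.50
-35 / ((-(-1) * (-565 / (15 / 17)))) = 105 / 1921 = 0.05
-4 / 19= -0.21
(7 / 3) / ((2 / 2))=7 / 3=2.33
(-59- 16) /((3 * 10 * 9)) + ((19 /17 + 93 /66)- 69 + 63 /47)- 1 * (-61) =-4.41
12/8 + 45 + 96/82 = 3909/82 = 47.67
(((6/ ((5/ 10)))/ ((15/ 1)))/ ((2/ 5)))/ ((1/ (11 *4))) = 88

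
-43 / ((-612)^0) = -43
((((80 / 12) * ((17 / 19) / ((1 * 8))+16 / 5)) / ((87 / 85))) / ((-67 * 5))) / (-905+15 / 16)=114104 / 1602013215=0.00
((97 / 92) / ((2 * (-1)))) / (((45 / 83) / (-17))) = 136867 / 8280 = 16.53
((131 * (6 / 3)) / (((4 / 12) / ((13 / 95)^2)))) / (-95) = -132834 / 857375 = -0.15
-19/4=-4.75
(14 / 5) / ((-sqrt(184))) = -7 * sqrt(46) / 230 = -0.21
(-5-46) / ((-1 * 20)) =51 / 20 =2.55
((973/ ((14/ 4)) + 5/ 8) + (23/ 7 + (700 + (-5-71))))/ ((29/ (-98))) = -355117/ 116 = -3061.35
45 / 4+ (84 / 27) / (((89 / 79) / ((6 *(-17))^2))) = 10232293 / 356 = 28742.40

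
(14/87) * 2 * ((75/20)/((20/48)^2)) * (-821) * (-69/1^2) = 57102192/145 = 393808.22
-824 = -824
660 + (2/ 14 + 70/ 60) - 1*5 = 27565/ 42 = 656.31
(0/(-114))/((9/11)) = 0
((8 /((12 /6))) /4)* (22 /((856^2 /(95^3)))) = 9431125 /366368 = 25.74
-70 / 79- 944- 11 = -75515 / 79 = -955.89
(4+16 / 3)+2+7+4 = 67 / 3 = 22.33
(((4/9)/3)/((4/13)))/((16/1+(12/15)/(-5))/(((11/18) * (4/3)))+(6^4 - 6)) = 325/883872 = 0.00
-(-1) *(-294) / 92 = -147 / 46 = -3.20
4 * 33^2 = 4356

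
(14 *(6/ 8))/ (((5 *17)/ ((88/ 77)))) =12/ 85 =0.14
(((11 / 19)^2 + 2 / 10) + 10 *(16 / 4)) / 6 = 36583 / 5415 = 6.76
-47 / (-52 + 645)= -47 / 593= -0.08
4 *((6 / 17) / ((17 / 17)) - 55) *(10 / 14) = -156.13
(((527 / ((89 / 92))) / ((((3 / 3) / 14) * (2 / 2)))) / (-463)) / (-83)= 0.20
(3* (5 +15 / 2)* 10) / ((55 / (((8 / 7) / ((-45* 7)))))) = -40 / 1617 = -0.02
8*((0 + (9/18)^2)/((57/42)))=28/19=1.47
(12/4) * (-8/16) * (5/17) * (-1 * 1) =15/34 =0.44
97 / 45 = 2.16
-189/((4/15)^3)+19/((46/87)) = -14618229/1472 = -9930.86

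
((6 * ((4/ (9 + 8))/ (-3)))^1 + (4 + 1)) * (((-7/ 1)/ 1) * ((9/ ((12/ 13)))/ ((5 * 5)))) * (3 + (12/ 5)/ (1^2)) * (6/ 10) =-1702701/ 42500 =-40.06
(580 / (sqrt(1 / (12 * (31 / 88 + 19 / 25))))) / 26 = 29 * sqrt(161502) / 143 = 81.50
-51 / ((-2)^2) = -51 / 4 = -12.75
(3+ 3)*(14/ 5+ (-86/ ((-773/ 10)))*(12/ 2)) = 56.85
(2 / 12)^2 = 0.03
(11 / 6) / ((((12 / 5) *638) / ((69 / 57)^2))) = 2645 / 1507536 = 0.00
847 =847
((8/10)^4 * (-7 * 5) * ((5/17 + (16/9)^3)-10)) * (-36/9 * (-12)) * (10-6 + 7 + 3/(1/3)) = 5809291264/103275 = 56250.70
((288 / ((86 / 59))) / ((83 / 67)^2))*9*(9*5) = 15446110320 / 296227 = 52142.82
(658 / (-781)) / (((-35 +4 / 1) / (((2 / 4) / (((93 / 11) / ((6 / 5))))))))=658 / 341155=0.00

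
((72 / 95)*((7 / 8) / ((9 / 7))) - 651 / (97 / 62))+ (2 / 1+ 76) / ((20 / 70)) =-1313942 / 9215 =-142.59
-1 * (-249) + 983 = 1232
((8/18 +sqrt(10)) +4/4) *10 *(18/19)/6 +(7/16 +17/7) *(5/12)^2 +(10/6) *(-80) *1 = -13335415/102144 +30 *sqrt(10)/19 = -125.56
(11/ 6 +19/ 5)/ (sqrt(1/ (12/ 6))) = 169*sqrt(2)/ 30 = 7.97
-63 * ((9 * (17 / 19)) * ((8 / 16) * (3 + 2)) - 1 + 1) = -48195 / 38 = -1268.29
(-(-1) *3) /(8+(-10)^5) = -0.00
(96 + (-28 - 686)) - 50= -668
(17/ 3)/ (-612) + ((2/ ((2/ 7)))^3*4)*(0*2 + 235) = 34821359/ 108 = 322419.99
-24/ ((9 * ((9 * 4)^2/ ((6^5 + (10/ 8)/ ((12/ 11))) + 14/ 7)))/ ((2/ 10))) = -373399/ 116640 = -3.20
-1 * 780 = -780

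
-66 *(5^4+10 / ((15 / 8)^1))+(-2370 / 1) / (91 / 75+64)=-203653132 / 4891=-41638.34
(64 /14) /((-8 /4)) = -16 /7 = -2.29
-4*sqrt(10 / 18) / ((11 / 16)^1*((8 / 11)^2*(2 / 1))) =-11*sqrt(5) / 6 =-4.10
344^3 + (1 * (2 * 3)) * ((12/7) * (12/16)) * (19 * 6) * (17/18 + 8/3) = 284975318/7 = 40710759.71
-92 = -92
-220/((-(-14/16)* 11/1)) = -160/7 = -22.86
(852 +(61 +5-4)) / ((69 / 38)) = 34732 / 69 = 503.36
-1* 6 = -6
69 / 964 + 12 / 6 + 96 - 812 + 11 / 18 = -6188741 / 8676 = -713.32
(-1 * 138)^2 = 19044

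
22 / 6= 11 / 3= 3.67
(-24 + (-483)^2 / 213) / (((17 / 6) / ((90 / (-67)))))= -41071860 / 80869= -507.88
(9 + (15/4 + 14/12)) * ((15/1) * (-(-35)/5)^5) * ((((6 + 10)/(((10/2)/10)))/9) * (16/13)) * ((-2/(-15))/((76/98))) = 17604055168/6669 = 2639684.39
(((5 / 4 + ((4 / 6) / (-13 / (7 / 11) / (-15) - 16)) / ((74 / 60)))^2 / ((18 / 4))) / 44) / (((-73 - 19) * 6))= -76145643025 / 5655557650634496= -0.00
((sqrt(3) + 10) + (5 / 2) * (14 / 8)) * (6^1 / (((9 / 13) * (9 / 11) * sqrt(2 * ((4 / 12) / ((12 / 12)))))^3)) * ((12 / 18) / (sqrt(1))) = 2924207 * sqrt(2) / 59049 + 336283805 * sqrt(6) / 1417176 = 651.28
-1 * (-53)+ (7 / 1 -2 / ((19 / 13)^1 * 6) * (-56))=4148 / 57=72.77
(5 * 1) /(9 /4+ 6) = 20 /33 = 0.61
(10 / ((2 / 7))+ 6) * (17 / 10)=697 / 10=69.70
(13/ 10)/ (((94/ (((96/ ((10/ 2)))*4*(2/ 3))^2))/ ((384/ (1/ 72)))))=5888802816/ 5875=1002349.42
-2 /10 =-1 /5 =-0.20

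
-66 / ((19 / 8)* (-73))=0.38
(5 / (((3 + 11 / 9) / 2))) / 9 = 5 / 19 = 0.26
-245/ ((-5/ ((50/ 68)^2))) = 30625/ 1156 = 26.49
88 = 88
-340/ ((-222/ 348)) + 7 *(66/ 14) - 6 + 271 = 30746/ 37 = 830.97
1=1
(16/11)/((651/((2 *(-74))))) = -0.33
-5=-5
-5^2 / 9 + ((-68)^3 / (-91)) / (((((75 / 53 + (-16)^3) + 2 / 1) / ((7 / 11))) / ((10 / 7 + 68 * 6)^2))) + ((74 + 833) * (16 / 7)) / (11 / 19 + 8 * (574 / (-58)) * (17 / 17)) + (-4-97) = -90193.75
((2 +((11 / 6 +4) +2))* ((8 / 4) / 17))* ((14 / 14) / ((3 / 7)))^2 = 2891 / 459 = 6.30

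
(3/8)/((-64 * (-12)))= 1/2048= 0.00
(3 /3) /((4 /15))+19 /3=121 /12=10.08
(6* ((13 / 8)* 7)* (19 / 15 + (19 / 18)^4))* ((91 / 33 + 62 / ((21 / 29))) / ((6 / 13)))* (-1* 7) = -2119572266539 / 9237888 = -229443.38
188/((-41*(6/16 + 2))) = -1504/779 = -1.93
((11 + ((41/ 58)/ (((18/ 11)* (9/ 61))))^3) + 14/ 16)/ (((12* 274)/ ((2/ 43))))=30672440291071/ 58640719878266112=0.00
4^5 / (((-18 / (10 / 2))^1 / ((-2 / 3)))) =5120 / 27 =189.63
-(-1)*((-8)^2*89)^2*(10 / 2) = 162222080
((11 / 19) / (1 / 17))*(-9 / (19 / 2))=-9.32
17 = 17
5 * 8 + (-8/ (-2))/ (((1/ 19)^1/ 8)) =648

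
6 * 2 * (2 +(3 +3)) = 96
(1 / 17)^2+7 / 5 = 2028 / 1445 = 1.40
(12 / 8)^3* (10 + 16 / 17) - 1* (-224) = 17743 / 68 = 260.93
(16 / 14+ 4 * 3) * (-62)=-814.86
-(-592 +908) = -316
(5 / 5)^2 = 1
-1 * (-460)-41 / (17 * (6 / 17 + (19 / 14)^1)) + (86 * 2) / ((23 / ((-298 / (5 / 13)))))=-249731206 / 46805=-5335.57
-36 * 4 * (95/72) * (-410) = 77900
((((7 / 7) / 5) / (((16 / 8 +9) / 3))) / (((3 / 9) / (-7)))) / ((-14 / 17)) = 153 / 110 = 1.39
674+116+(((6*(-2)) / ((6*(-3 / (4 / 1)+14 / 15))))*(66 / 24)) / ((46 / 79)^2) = 742205 / 1058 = 701.52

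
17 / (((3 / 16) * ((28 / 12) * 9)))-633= -39607 / 63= -628.68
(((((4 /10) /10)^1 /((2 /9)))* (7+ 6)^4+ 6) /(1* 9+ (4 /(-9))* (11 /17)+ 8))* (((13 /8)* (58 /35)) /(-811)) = -1.02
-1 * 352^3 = -43614208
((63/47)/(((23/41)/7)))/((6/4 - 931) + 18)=-36162/1970663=-0.02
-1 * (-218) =218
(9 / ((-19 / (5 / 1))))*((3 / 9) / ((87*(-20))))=1 / 2204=0.00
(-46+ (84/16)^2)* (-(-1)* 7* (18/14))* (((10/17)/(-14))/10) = 2655/3808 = 0.70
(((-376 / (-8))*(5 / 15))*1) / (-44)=-47 / 132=-0.36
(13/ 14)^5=371293/ 537824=0.69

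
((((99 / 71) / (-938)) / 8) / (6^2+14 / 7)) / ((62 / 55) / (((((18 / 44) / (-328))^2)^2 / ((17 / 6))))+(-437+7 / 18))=-9743085 / 2629897357808139225143344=-0.00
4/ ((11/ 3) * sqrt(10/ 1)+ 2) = -36/ 587+ 66 * sqrt(10)/ 587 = 0.29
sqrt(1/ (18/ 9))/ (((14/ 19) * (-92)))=-19 * sqrt(2)/ 2576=-0.01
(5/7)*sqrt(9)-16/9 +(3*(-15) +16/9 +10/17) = -5030/119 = -42.27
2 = 2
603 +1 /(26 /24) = 7851 /13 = 603.92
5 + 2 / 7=37 / 7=5.29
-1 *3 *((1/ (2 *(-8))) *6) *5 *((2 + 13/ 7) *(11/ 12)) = 4455/ 224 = 19.89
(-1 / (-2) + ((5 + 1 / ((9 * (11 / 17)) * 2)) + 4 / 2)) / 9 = 751 / 891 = 0.84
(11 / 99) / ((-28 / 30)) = -5 / 42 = -0.12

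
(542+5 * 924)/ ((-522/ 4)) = -356/ 9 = -39.56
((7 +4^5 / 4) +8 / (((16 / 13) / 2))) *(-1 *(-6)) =1656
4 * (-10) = -40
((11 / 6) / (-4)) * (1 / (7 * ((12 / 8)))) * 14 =-11 / 18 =-0.61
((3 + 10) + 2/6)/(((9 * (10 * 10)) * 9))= 2/1215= 0.00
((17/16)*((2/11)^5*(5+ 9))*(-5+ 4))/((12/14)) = -1666/483153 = -0.00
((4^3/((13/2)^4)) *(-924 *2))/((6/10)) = -3153920/28561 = -110.43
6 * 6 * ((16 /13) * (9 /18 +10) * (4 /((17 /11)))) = 266112 /221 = 1204.13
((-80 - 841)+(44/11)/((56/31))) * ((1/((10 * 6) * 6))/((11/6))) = -12863/9240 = -1.39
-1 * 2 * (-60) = 120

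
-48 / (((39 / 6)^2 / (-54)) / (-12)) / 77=-124416 / 13013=-9.56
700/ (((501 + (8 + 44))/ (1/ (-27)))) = -100/ 2133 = -0.05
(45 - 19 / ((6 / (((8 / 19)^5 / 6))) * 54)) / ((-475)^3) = -1425056039 / 3393919259015625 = -0.00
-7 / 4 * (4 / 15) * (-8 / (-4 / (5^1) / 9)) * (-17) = 714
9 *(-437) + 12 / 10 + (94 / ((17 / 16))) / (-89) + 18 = -29615417 / 7565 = -3914.79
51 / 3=17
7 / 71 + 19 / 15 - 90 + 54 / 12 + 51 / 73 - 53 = -21214451 / 155490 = -136.44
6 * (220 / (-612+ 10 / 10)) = -1320 / 611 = -2.16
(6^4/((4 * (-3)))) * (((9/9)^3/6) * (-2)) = 36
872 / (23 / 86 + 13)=74992 / 1141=65.72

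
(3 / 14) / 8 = 3 / 112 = 0.03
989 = 989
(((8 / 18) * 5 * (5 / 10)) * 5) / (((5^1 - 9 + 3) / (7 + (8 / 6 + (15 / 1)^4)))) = -7595000 / 27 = -281296.30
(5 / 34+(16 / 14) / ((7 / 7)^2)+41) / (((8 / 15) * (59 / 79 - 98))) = -3975675 / 4876144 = -0.82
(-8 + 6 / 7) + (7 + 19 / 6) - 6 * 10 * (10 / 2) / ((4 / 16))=-50273 / 42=-1196.98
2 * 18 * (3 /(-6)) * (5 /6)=-15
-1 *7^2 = -49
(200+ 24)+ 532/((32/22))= 2359/4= 589.75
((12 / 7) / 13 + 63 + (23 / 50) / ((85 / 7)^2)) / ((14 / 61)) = 126604512227 / 460232500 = 275.09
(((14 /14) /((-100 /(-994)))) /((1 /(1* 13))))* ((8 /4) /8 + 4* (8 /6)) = 432887 /600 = 721.48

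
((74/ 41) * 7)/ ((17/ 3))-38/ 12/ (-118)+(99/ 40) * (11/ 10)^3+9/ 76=531531445459/ 93760440000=5.67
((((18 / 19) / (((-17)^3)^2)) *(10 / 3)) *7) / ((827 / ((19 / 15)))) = 0.00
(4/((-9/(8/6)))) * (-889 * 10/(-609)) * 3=-25.95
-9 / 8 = -1.12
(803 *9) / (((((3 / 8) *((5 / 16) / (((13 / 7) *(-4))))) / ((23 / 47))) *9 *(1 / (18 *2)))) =-1475155968 / 1645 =-896751.35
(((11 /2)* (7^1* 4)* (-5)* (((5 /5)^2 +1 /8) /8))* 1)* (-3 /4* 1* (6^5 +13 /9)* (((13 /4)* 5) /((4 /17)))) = 43620811.12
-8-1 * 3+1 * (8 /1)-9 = -12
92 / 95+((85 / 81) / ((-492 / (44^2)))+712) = 670905616 / 946485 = 708.84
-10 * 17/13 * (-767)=10030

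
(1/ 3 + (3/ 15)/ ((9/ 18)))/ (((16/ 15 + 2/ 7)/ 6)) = 231/ 71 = 3.25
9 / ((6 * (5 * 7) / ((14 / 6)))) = 1 / 10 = 0.10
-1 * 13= -13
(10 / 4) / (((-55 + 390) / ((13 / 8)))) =13 / 1072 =0.01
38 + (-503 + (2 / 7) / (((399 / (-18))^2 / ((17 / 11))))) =-633353421 / 1362053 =-465.00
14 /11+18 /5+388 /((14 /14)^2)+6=398.87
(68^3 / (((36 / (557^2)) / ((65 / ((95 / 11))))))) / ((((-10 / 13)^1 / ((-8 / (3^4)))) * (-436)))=-45337391255728 / 7548795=-6005911.04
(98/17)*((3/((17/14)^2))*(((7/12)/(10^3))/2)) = 16807/4913000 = 0.00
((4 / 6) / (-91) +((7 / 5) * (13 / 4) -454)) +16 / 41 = -100528157 / 223860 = -449.07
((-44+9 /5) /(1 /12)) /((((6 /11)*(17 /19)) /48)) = -4233504 /85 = -49805.93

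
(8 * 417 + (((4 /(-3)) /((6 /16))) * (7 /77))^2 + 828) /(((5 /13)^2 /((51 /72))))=29313497681 /1470150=19939.12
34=34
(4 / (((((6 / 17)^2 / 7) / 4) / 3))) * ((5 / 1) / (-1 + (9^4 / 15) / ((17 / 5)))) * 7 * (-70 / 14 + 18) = 894166 / 93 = 9614.69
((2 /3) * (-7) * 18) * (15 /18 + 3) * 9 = -2898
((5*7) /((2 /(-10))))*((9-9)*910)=0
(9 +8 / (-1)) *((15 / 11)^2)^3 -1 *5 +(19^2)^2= 230874133901 / 1771561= 130322.43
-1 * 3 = -3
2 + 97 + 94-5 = 188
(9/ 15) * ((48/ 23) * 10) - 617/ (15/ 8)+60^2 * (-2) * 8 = -19981208/ 345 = -57916.54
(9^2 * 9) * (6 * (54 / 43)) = 236196 / 43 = 5492.93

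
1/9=0.11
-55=-55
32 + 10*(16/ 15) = 128/ 3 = 42.67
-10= -10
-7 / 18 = -0.39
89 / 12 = 7.42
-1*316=-316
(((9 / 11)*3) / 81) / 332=1 / 10956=0.00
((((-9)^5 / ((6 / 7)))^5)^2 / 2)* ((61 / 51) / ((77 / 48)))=897580778574226546397465000000000000000000000000.00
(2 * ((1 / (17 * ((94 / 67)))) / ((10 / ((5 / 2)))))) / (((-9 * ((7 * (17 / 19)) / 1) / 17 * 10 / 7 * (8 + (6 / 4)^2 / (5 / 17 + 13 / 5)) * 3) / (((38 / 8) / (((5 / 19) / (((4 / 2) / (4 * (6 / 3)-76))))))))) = 18841673 / 211169467800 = 0.00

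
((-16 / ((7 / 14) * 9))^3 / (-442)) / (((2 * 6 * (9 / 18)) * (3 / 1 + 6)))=8192 / 4349943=0.00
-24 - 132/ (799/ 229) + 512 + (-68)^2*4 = 15137988/ 799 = 18946.17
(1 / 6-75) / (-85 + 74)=449 / 66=6.80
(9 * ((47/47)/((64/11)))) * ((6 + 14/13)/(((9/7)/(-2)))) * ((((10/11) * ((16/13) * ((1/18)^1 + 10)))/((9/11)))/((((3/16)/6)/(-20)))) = 2051526400/13689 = 149866.78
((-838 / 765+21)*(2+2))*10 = 121816 / 153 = 796.18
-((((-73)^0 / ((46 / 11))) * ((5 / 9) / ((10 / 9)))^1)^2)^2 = -14641 / 71639296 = -0.00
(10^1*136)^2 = 1849600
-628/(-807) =628/807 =0.78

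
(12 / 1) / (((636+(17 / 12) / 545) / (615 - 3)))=48029760 / 4159457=11.55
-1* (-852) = 852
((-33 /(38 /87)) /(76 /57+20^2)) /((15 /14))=-2871 /16340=-0.18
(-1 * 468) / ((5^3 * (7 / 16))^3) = -1916928 / 669921875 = -0.00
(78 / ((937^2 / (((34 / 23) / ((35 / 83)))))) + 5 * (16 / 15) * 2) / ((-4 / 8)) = -45234283576 / 2120295135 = -21.33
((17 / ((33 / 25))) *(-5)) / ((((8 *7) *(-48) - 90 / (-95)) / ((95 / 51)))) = 225625 / 5054346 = 0.04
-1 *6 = -6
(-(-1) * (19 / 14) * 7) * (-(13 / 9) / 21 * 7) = -247 / 54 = -4.57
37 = 37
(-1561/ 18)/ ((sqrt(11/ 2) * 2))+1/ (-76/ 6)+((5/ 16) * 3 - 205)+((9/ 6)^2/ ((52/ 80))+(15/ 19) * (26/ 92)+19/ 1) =-16493697/ 90896 - 1561 * sqrt(22)/ 396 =-199.95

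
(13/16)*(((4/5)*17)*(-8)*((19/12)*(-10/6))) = 4199/18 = 233.28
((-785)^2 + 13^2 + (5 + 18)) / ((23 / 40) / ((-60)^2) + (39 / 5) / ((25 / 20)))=88764048000 / 898583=98782.25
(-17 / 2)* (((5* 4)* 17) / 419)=-2890 / 419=-6.90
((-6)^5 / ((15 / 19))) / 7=-49248 / 35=-1407.09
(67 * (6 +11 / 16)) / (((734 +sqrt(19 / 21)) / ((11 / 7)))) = 86823759 / 90510856 - 78859 * sqrt(399) / 1267151984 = 0.96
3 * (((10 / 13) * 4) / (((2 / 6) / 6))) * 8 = 17280 / 13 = 1329.23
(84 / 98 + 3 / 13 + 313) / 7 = 28582 / 637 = 44.87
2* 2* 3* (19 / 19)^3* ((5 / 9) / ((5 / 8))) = 10.67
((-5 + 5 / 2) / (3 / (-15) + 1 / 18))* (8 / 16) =225 / 26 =8.65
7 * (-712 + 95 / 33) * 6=-327614 / 11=-29783.09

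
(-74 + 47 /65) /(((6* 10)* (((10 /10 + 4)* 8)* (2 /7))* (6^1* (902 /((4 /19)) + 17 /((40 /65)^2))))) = -4763 /1157802750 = -0.00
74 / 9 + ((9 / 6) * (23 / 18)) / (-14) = 4075 / 504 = 8.09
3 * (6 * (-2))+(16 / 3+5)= -77 / 3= -25.67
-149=-149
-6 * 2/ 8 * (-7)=21/ 2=10.50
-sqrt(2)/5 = -0.28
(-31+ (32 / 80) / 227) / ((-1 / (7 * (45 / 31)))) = 2216529 / 7037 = 314.98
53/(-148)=-53/148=-0.36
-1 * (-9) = 9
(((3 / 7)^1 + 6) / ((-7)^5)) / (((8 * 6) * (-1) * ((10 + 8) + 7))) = 3 / 9411920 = 0.00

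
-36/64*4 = -9/4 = -2.25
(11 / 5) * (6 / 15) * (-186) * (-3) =12276 / 25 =491.04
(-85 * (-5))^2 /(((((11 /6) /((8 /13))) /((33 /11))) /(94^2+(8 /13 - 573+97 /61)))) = 170477551080000 /113399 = 1503342631.59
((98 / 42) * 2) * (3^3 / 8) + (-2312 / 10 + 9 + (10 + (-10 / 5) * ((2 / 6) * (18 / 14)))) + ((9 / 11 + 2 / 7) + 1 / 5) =-60369 / 308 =-196.00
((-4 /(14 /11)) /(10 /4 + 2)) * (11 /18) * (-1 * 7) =242 /81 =2.99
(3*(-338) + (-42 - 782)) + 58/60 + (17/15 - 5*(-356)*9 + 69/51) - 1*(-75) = 2424277/170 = 14260.45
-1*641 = -641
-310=-310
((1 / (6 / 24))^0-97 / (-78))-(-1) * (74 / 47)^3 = 6.15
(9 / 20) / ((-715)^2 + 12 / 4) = 9 / 10224560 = 0.00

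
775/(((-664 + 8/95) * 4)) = -73625/252288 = -0.29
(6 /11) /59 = 6 /649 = 0.01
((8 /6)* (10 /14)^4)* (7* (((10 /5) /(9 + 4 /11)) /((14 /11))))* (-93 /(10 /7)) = -937750 /35329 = -26.54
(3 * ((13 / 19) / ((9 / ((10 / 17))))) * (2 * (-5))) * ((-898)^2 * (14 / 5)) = -3029216.26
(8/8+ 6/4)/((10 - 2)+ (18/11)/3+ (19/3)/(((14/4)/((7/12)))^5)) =641520/2193041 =0.29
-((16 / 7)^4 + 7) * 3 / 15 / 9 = -82343 / 108045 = -0.76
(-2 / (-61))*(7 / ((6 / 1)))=7 / 183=0.04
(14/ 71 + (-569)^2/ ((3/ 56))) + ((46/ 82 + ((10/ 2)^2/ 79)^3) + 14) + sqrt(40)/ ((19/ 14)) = 28* sqrt(10)/ 19 + 26021786057270426/ 4305709587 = 6043558.12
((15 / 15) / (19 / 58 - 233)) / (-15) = 58 / 202425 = 0.00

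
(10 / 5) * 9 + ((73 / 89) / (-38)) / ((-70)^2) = 298292327 / 16571800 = 18.00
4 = 4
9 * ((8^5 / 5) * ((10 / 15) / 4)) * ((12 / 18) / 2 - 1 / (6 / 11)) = -14745.60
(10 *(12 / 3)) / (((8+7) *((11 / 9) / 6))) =144 / 11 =13.09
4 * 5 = 20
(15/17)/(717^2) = 5/2913171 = 0.00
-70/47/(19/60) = -4200/893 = -4.70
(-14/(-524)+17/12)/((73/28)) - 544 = -15590933/28689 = -543.45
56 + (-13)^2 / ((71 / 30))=9046 / 71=127.41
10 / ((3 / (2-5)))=-10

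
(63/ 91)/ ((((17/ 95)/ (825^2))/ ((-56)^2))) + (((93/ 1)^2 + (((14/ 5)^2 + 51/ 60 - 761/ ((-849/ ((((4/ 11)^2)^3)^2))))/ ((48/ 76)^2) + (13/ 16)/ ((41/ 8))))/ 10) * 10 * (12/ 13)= 239240940866794051579852410842117/ 28971920752472597842800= 8257683117.07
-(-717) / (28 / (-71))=-50907 / 28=-1818.11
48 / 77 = 0.62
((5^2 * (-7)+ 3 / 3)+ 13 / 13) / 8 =-173 / 8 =-21.62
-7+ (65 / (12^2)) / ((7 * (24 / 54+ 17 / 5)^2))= -23449711 / 3352048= -7.00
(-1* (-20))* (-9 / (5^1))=-36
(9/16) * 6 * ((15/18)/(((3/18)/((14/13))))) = 18.17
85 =85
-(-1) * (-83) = -83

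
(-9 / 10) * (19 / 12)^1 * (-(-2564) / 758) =-36537 / 7580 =-4.82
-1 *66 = -66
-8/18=-4/9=-0.44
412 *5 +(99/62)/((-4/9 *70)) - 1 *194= 1865.95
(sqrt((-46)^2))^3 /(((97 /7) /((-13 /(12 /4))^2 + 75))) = 575061088 /873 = 658718.31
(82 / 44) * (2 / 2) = 41 / 22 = 1.86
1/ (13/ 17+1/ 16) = 272/ 225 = 1.21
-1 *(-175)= 175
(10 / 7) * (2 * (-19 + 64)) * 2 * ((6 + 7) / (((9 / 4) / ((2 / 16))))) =185.71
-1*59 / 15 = -59 / 15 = -3.93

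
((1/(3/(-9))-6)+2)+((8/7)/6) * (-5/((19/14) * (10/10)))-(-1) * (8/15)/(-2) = -757/95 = -7.97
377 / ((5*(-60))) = -377 / 300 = -1.26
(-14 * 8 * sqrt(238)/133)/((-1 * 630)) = 0.02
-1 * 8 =-8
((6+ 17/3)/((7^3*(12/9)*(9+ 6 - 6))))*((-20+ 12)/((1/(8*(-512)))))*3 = 40960/147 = 278.64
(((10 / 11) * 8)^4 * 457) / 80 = 233984000 / 14641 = 15981.42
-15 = -15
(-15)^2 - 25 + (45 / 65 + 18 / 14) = 18380 / 91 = 201.98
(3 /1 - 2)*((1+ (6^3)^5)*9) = 4231664861193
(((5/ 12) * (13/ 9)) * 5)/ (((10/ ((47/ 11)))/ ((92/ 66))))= 70265/ 39204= 1.79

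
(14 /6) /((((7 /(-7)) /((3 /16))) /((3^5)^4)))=-24407490807 /16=-1525468175.44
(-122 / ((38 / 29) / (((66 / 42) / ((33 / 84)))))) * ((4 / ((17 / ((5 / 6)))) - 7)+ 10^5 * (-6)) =216528055372 / 969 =223455165.50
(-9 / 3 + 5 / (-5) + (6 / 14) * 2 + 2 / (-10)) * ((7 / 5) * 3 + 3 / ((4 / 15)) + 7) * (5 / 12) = -17511 / 560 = -31.27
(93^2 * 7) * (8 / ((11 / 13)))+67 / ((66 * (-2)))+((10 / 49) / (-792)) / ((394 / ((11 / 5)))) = 4376144903035 / 7645176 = 572406.04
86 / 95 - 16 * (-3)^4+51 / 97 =-11929453 / 9215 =-1294.57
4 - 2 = 2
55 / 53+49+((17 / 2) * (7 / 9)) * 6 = 14263 / 159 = 89.70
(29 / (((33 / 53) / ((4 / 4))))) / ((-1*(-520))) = 1537 / 17160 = 0.09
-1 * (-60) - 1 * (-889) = 949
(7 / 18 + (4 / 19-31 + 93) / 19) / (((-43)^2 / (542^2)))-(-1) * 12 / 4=3514254449 / 6007401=584.99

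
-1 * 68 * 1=-68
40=40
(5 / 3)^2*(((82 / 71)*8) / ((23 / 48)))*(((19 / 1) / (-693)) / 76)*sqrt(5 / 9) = -65600*sqrt(5) / 10185021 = -0.01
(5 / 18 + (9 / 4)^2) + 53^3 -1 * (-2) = 21439345 / 144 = 148884.34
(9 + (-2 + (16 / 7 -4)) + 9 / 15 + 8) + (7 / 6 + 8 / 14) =3281 / 210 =15.62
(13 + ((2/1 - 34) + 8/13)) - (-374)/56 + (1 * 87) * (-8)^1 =-257605/364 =-707.71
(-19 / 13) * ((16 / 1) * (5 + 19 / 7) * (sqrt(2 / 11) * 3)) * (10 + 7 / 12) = -521208 * sqrt(22) / 1001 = -2442.24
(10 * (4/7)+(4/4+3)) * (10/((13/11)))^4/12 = 2488970000/599781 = 4149.80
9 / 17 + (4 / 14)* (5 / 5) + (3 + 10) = 1644 / 119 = 13.82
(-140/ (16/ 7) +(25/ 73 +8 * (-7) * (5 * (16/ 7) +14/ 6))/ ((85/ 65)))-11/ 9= -29108365/ 44676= -651.54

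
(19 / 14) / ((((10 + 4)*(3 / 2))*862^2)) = 19 / 218454936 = 0.00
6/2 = 3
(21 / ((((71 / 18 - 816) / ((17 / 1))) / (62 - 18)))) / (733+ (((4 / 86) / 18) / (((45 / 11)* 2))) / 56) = -551486517120 / 20897951956067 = -0.03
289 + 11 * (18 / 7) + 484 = 5609 / 7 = 801.29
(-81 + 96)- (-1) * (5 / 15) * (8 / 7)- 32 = -349 / 21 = -16.62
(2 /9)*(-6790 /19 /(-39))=13580 /6669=2.04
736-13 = 723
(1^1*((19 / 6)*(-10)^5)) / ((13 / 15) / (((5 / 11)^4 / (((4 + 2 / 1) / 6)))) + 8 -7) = -742187500 / 49927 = -14865.45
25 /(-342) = -25 /342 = -0.07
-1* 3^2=-9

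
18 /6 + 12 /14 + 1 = 34 /7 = 4.86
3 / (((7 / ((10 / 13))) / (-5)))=-150 / 91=-1.65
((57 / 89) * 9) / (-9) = -57 / 89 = -0.64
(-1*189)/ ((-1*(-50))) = -189/ 50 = -3.78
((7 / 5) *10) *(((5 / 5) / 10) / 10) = 7 / 50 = 0.14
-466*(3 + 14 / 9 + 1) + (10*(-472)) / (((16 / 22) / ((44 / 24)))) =-130385 / 9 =-14487.22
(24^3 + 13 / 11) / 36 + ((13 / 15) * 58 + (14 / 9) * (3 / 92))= 19780309 / 45540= 434.35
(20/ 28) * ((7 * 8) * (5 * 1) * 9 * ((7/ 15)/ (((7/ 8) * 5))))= 192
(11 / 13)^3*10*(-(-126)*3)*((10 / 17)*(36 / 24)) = 75467700 / 37349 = 2020.61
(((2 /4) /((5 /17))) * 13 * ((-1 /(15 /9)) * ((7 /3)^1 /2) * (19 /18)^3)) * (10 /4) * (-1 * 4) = 10610873 /58320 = 181.94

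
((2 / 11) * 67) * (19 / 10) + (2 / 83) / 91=9615079 / 415415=23.15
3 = 3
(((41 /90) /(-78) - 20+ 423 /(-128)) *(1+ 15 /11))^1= -5236477 /95040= -55.10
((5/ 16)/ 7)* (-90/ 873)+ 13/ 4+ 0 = 17629/ 5432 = 3.25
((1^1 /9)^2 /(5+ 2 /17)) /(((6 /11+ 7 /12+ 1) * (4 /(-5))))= -935 /660069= -0.00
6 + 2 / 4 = 13 / 2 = 6.50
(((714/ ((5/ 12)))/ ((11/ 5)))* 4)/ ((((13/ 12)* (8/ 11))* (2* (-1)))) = -25704/ 13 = -1977.23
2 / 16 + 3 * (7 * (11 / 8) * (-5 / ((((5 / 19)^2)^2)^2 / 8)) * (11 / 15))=-115080622775191 / 3125000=-36825799.29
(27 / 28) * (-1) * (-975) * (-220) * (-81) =117277875 / 7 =16753982.14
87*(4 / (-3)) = -116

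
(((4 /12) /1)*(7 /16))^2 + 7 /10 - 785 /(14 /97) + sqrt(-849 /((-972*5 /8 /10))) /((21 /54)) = -438537037 /80640 + 4*sqrt(283) /7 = -5428.59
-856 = -856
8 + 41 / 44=8.93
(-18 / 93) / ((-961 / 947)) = 0.19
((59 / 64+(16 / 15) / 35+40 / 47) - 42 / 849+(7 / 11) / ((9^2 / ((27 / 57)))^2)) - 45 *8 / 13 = -16157448030126721 / 622917560865600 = -25.94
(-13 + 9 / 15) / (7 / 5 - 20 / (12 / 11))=93 / 127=0.73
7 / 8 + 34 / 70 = 381 / 280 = 1.36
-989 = -989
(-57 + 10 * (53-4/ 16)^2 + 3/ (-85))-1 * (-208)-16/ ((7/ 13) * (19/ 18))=2527656853/ 90440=27948.44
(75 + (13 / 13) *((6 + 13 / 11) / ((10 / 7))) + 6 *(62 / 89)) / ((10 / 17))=14014579 / 97900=143.15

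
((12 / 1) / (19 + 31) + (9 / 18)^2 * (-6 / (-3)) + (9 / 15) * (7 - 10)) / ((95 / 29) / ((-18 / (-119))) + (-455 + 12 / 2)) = 13833 / 5576825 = 0.00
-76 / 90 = -38 / 45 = -0.84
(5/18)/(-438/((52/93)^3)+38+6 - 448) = -175760/1841012991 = -0.00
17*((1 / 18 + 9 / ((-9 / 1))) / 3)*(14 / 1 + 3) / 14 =-4913 / 756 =-6.50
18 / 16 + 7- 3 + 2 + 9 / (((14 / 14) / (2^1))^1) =201 / 8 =25.12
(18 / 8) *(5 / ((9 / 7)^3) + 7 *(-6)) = -28903 / 324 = -89.21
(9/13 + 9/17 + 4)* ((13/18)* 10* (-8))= -46160/153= -301.70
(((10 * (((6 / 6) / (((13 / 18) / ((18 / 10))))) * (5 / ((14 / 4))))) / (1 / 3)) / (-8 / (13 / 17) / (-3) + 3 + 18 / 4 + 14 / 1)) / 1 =58320 / 13643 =4.27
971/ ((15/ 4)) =3884/ 15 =258.93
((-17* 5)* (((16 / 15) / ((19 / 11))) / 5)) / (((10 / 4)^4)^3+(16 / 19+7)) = -12255232 / 69589232685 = -0.00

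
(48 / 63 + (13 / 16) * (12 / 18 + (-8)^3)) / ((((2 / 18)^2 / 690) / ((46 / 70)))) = -2985246981 / 196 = -15230851.94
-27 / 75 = -9 / 25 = -0.36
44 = 44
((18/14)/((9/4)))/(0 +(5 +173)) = 2/623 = 0.00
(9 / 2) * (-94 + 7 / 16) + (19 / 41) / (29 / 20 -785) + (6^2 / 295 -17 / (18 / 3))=-7710392698379 / 18195911520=-423.74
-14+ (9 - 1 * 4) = -9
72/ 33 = 24/ 11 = 2.18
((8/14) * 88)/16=22/7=3.14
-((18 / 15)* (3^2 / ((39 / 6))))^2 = -11664 / 4225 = -2.76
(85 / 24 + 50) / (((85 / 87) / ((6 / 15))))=7453 / 340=21.92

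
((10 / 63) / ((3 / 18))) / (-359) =-20 / 7539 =-0.00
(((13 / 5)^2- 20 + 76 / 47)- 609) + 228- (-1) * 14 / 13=-391.55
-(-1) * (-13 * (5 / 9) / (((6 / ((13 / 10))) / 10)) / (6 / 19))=-16055 / 324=-49.55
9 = 9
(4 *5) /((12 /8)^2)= 80 /9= 8.89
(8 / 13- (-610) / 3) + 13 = 8461 / 39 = 216.95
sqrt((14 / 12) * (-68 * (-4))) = 2 * sqrt(714) / 3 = 17.81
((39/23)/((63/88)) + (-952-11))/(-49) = 463985/23667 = 19.60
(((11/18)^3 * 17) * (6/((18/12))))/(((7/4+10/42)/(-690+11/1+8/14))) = -71637082/13527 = -5295.86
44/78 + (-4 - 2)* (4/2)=-446/39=-11.44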